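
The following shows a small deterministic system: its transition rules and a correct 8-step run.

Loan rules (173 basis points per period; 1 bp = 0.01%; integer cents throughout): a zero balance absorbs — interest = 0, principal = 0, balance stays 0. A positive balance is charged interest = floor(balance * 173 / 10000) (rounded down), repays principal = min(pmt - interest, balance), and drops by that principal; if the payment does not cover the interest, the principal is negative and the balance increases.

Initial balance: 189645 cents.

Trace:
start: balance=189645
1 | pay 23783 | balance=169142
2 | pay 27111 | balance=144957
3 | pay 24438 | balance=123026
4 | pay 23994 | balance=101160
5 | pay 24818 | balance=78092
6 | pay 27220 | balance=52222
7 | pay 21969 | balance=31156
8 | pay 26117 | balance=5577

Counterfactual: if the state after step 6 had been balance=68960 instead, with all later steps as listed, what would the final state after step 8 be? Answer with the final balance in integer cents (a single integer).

state after step 6 := balance=68960
7 | pay 21969 | balance=48184
8 | pay 26117 | balance=22900

22900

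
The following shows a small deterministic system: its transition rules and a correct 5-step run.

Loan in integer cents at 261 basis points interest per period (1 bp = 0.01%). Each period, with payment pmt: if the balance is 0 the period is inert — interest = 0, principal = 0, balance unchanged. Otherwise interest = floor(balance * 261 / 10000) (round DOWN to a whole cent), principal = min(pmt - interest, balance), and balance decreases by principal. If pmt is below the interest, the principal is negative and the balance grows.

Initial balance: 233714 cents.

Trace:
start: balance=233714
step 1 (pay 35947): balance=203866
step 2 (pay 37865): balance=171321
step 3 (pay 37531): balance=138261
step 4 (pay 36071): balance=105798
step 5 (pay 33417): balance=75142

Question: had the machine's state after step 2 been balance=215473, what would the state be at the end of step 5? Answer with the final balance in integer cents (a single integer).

state after step 2 := balance=215473
step 3 (pay 37531): balance=183565
step 4 (pay 36071): balance=152285
step 5 (pay 33417): balance=122842

122842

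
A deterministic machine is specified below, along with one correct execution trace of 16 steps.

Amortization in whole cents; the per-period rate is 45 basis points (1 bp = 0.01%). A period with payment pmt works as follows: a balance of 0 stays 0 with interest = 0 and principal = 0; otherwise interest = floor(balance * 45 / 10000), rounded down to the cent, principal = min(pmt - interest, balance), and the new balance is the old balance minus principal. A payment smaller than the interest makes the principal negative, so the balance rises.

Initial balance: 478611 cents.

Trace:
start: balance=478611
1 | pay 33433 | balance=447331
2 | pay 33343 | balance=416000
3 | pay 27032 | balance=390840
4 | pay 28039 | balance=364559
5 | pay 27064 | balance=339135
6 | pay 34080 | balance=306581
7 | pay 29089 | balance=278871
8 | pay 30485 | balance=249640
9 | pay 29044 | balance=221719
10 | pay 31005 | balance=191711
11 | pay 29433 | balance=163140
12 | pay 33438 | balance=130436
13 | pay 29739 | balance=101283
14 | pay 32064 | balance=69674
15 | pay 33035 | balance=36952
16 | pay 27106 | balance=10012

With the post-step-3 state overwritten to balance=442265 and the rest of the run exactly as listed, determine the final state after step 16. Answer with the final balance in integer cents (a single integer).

64529

state after step 3 := balance=442265
4 | pay 28039 | balance=416216
5 | pay 27064 | balance=391024
6 | pay 34080 | balance=358703
7 | pay 29089 | balance=331228
8 | pay 30485 | balance=302233
9 | pay 29044 | balance=274549
10 | pay 31005 | balance=244779
11 | pay 29433 | balance=216447
12 | pay 33438 | balance=183983
13 | pay 29739 | balance=155071
14 | pay 32064 | balance=123704
15 | pay 33035 | balance=91225
16 | pay 27106 | balance=64529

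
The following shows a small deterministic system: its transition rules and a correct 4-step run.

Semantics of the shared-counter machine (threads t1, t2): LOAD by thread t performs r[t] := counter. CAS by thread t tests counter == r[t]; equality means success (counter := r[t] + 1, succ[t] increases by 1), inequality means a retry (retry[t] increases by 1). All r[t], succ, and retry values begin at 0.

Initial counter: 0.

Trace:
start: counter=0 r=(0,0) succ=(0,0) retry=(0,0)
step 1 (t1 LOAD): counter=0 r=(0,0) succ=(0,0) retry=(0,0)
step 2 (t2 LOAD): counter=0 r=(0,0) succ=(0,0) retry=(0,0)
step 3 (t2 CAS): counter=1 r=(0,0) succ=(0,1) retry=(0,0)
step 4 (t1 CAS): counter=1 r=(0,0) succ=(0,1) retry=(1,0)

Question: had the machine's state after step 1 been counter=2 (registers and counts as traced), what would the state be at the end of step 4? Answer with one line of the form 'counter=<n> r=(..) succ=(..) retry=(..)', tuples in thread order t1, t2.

counter=3 r=(0,2) succ=(0,1) retry=(1,0)

state after step 1 := counter=2 r=(0,0) succ=(0,0) retry=(0,0)
step 2 (t2 LOAD): counter=2 r=(0,2) succ=(0,0) retry=(0,0)
step 3 (t2 CAS): counter=3 r=(0,2) succ=(0,1) retry=(0,0)
step 4 (t1 CAS): counter=3 r=(0,2) succ=(0,1) retry=(1,0)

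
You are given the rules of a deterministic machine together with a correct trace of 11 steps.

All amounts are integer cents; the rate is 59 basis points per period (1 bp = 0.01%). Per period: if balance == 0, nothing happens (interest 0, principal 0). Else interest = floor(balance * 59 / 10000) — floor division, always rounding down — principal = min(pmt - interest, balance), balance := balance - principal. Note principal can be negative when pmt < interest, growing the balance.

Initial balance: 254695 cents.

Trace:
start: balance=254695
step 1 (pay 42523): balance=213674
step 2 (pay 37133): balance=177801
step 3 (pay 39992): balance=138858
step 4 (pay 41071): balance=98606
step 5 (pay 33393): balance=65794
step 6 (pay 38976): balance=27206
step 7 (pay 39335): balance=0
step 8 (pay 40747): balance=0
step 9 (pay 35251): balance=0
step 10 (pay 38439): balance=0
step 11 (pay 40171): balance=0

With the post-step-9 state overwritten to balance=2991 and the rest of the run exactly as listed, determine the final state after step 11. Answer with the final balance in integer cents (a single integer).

0

state after step 9 := balance=2991
step 10 (pay 38439): balance=0
step 11 (pay 40171): balance=0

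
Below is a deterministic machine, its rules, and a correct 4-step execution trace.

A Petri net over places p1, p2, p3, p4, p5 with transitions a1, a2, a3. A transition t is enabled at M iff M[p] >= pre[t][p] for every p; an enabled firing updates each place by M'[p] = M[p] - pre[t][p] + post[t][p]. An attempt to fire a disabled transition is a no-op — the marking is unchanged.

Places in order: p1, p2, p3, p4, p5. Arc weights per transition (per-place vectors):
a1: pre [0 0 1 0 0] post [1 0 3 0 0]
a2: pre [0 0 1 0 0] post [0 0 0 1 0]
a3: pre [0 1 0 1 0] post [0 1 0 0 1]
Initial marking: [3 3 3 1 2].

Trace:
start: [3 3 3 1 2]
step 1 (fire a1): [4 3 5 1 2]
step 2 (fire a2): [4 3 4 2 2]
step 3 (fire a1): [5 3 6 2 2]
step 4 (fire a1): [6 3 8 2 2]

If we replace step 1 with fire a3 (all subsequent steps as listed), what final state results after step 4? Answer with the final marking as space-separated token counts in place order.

(re-executing from step 1 with the substitution; state before step 1: [3 3 3 1 2])
step 1 (fire a3): [3 3 3 0 3]
step 2 (fire a2): [3 3 2 1 3]
step 3 (fire a1): [4 3 4 1 3]
step 4 (fire a1): [5 3 6 1 3]

5 3 6 1 3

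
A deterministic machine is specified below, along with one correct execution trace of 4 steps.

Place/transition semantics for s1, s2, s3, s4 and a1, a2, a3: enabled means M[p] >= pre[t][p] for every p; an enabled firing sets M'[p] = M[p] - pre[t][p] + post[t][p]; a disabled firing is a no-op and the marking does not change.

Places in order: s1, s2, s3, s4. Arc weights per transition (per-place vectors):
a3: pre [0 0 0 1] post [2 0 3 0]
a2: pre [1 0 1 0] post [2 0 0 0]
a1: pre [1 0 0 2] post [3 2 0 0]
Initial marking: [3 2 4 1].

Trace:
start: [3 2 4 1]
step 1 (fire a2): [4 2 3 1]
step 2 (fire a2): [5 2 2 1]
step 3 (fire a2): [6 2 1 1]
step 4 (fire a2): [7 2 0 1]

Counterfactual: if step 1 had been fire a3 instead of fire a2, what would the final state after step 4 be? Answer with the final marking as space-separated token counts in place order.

8 2 4 0

(re-executing from step 1 with the substitution; state before step 1: [3 2 4 1])
step 1 (fire a3): [5 2 7 0]
step 2 (fire a2): [6 2 6 0]
step 3 (fire a2): [7 2 5 0]
step 4 (fire a2): [8 2 4 0]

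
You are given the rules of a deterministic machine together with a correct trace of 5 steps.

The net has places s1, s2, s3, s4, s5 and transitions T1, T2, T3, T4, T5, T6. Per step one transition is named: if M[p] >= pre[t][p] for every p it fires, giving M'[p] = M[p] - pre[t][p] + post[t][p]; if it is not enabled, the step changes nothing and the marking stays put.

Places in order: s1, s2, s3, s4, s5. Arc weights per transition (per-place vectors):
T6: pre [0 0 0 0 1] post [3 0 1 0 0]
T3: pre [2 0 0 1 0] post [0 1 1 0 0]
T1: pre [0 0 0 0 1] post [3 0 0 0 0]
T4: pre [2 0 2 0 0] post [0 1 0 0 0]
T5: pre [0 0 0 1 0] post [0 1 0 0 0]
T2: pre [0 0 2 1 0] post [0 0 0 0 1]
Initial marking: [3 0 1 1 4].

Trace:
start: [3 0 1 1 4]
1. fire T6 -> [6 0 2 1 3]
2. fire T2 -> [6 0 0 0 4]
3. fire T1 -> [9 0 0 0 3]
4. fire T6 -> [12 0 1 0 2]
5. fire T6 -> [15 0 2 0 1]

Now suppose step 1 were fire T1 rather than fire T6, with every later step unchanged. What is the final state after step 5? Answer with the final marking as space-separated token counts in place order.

(re-executing from step 1 with the substitution; state before step 1: [3 0 1 1 4])
1. fire T1 -> [6 0 1 1 3]
2. fire T2 -> [6 0 1 1 3]
3. fire T1 -> [9 0 1 1 2]
4. fire T6 -> [12 0 2 1 1]
5. fire T6 -> [15 0 3 1 0]

15 0 3 1 0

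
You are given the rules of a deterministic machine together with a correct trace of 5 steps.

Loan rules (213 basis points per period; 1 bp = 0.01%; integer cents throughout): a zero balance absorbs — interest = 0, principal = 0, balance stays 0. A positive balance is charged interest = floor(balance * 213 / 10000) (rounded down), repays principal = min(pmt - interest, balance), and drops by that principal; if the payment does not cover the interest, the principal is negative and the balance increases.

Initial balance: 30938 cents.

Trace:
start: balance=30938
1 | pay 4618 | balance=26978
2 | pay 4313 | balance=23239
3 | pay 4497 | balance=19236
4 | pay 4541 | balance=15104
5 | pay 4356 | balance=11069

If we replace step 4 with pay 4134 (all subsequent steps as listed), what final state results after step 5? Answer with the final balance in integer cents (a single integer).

(re-executing from step 4 with the substitution; state before step 4: balance=19236)
4 | pay 4134 | balance=15511
5 | pay 4356 | balance=11485

11485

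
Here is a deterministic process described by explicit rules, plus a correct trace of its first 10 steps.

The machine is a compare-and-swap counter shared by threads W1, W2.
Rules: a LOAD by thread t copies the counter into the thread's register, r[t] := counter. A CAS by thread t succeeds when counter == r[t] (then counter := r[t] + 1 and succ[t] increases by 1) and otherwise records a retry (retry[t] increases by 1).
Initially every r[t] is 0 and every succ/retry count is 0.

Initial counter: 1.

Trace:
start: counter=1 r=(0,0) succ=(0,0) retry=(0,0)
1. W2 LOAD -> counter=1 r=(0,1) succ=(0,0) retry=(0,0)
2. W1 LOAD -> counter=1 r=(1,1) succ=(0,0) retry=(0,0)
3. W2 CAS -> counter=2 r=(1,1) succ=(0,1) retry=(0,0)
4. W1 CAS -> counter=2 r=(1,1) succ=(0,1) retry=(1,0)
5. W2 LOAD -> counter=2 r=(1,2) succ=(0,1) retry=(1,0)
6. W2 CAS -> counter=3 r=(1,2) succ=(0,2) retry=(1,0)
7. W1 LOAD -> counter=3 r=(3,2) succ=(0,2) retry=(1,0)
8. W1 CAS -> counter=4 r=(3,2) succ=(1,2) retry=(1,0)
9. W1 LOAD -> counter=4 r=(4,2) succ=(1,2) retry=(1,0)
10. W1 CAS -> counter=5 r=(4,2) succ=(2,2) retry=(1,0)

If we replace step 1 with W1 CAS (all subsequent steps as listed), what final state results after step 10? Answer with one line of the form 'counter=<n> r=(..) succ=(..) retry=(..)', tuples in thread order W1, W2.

counter=5 r=(4,2) succ=(3,1) retry=(1,1)

(re-executing from step 1 with the substitution; state before step 1: counter=1 r=(0,0) succ=(0,0) retry=(0,0))
1. W1 CAS -> counter=1 r=(0,0) succ=(0,0) retry=(1,0)
2. W1 LOAD -> counter=1 r=(1,0) succ=(0,0) retry=(1,0)
3. W2 CAS -> counter=1 r=(1,0) succ=(0,0) retry=(1,1)
4. W1 CAS -> counter=2 r=(1,0) succ=(1,0) retry=(1,1)
5. W2 LOAD -> counter=2 r=(1,2) succ=(1,0) retry=(1,1)
6. W2 CAS -> counter=3 r=(1,2) succ=(1,1) retry=(1,1)
7. W1 LOAD -> counter=3 r=(3,2) succ=(1,1) retry=(1,1)
8. W1 CAS -> counter=4 r=(3,2) succ=(2,1) retry=(1,1)
9. W1 LOAD -> counter=4 r=(4,2) succ=(2,1) retry=(1,1)
10. W1 CAS -> counter=5 r=(4,2) succ=(3,1) retry=(1,1)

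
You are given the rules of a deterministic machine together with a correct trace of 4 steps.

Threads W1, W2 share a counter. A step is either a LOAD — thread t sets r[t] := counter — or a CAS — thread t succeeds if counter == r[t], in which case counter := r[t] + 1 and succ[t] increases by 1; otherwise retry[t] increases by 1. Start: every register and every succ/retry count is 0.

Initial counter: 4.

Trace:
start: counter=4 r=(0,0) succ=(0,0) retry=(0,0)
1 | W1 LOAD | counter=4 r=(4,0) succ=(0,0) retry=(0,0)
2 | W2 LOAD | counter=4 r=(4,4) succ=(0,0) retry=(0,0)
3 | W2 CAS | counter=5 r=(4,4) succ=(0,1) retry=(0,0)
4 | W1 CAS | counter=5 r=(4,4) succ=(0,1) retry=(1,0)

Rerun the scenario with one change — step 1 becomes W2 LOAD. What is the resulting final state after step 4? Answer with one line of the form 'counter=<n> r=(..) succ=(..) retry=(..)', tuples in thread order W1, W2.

(re-executing from step 1 with the substitution; state before step 1: counter=4 r=(0,0) succ=(0,0) retry=(0,0))
1 | W2 LOAD | counter=4 r=(0,4) succ=(0,0) retry=(0,0)
2 | W2 LOAD | counter=4 r=(0,4) succ=(0,0) retry=(0,0)
3 | W2 CAS | counter=5 r=(0,4) succ=(0,1) retry=(0,0)
4 | W1 CAS | counter=5 r=(0,4) succ=(0,1) retry=(1,0)

counter=5 r=(0,4) succ=(0,1) retry=(1,0)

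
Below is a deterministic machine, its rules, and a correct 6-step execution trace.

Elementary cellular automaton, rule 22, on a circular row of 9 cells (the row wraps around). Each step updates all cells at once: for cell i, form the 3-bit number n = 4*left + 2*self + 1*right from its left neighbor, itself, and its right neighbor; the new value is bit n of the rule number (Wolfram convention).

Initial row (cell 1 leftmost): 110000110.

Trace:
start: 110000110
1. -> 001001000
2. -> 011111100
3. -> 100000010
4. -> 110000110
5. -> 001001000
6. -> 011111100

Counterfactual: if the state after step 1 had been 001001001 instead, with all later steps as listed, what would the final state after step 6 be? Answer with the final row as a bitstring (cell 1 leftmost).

000000000

state after step 1 := 001001001
2. -> 111111111
3. -> 000000000
4. -> 000000000
5. -> 000000000
6. -> 000000000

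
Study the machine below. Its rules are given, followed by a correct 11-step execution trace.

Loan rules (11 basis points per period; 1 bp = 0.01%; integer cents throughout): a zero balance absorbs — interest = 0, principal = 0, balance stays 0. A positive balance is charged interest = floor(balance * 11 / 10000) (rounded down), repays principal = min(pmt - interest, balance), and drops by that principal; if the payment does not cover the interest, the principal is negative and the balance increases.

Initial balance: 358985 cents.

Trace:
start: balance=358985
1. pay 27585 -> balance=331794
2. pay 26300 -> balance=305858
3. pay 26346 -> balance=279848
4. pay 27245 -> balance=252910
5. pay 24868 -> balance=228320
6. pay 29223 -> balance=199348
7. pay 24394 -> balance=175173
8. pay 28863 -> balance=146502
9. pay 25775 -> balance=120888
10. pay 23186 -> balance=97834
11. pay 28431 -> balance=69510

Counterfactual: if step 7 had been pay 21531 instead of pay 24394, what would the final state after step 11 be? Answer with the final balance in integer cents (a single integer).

(re-executing from step 7 with the substitution; state before step 7: balance=199348)
7. pay 21531 -> balance=178036
8. pay 28863 -> balance=149368
9. pay 25775 -> balance=123757
10. pay 23186 -> balance=100707
11. pay 28431 -> balance=72386

72386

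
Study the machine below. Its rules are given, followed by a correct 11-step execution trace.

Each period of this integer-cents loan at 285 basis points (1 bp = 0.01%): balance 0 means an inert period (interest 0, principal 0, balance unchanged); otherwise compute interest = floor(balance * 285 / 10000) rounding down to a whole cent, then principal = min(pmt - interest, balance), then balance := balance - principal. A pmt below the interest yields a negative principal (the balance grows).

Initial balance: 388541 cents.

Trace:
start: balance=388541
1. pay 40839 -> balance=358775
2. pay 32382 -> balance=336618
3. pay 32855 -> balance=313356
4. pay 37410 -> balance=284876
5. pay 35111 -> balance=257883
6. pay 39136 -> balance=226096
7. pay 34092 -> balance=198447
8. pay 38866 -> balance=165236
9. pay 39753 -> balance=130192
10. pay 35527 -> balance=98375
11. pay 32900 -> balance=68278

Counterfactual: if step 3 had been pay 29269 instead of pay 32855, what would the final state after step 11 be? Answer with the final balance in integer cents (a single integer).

(re-executing from step 3 with the substitution; state before step 3: balance=336618)
3. pay 29269 -> balance=316942
4. pay 37410 -> balance=288564
5. pay 35111 -> balance=261677
6. pay 39136 -> balance=229998
7. pay 34092 -> balance=202460
8. pay 38866 -> balance=169364
9. pay 39753 -> balance=134437
10. pay 35527 -> balance=102741
11. pay 32900 -> balance=72769

72769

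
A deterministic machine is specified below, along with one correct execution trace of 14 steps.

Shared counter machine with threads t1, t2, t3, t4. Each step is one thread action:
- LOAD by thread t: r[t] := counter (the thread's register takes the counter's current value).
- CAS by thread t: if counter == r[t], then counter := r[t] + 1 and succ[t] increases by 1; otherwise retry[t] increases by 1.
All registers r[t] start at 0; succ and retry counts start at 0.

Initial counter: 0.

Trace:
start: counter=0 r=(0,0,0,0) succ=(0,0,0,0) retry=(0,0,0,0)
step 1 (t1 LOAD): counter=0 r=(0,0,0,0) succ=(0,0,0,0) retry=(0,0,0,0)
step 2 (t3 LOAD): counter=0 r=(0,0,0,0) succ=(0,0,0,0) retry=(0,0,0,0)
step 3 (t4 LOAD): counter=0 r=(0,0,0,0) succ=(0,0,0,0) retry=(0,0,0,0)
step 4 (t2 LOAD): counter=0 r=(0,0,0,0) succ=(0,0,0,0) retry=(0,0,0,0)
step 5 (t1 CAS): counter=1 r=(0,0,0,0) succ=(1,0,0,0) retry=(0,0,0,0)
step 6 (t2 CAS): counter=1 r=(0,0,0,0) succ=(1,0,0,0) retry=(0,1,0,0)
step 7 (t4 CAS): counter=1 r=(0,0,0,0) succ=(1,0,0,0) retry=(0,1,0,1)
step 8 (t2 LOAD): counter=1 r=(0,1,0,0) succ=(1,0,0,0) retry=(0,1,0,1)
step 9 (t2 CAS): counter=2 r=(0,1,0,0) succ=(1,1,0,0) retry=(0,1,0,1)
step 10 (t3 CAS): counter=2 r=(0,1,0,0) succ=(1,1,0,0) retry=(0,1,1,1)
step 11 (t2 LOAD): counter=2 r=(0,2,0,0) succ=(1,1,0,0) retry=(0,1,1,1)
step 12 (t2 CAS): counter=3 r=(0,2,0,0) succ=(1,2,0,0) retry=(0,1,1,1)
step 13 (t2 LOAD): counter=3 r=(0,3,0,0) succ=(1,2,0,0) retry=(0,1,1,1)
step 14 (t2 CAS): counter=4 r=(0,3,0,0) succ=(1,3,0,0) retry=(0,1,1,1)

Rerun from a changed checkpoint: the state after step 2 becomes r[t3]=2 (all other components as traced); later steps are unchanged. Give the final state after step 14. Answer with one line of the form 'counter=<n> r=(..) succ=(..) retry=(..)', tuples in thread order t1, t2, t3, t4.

state after step 2 := counter=0 r=(0,0,2,0) succ=(0,0,0,0) retry=(0,0,0,0)
step 3 (t4 LOAD): counter=0 r=(0,0,2,0) succ=(0,0,0,0) retry=(0,0,0,0)
step 4 (t2 LOAD): counter=0 r=(0,0,2,0) succ=(0,0,0,0) retry=(0,0,0,0)
step 5 (t1 CAS): counter=1 r=(0,0,2,0) succ=(1,0,0,0) retry=(0,0,0,0)
step 6 (t2 CAS): counter=1 r=(0,0,2,0) succ=(1,0,0,0) retry=(0,1,0,0)
step 7 (t4 CAS): counter=1 r=(0,0,2,0) succ=(1,0,0,0) retry=(0,1,0,1)
step 8 (t2 LOAD): counter=1 r=(0,1,2,0) succ=(1,0,0,0) retry=(0,1,0,1)
step 9 (t2 CAS): counter=2 r=(0,1,2,0) succ=(1,1,0,0) retry=(0,1,0,1)
step 10 (t3 CAS): counter=3 r=(0,1,2,0) succ=(1,1,1,0) retry=(0,1,0,1)
step 11 (t2 LOAD): counter=3 r=(0,3,2,0) succ=(1,1,1,0) retry=(0,1,0,1)
step 12 (t2 CAS): counter=4 r=(0,3,2,0) succ=(1,2,1,0) retry=(0,1,0,1)
step 13 (t2 LOAD): counter=4 r=(0,4,2,0) succ=(1,2,1,0) retry=(0,1,0,1)
step 14 (t2 CAS): counter=5 r=(0,4,2,0) succ=(1,3,1,0) retry=(0,1,0,1)

counter=5 r=(0,4,2,0) succ=(1,3,1,0) retry=(0,1,0,1)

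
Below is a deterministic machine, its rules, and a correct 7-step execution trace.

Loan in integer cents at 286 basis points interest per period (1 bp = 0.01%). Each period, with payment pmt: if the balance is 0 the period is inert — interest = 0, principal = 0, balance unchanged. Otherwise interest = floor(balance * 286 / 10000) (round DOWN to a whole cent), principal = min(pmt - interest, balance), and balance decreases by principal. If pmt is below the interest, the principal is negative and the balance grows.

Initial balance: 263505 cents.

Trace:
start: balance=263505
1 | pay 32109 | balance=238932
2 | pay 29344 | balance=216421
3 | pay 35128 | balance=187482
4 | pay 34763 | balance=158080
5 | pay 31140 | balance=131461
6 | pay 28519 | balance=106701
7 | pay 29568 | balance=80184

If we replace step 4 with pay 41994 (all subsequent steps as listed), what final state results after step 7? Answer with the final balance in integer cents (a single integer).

(re-executing from step 4 with the substitution; state before step 4: balance=187482)
4 | pay 41994 | balance=150849
5 | pay 31140 | balance=124023
6 | pay 28519 | balance=99051
7 | pay 29568 | balance=72315

72315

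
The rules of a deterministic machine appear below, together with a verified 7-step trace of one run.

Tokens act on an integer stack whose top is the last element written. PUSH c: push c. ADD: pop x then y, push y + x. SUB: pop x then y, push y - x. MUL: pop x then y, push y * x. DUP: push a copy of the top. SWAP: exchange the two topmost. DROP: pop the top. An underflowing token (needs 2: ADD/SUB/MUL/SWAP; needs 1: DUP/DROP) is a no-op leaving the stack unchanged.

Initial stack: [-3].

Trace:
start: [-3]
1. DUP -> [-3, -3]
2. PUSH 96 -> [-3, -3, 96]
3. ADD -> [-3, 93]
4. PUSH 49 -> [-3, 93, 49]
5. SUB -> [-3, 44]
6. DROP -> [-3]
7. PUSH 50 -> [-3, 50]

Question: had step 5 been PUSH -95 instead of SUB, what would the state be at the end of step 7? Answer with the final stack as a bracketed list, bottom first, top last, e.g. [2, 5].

(re-executing from step 5 with the substitution; state before step 5: [-3, 93, 49])
5. PUSH -95 -> [-3, 93, 49, -95]
6. DROP -> [-3, 93, 49]
7. PUSH 50 -> [-3, 93, 49, 50]

[-3, 93, 49, 50]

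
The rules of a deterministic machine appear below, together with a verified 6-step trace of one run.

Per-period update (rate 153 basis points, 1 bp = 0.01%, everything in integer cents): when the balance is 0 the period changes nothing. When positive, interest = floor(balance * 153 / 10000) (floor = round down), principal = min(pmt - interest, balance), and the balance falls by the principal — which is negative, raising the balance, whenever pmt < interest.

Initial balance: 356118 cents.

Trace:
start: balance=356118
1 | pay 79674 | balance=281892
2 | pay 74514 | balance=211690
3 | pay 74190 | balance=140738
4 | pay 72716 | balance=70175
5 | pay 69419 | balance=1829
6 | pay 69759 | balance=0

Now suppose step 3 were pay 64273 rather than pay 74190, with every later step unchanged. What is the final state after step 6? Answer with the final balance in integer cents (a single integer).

(re-executing from step 3 with the substitution; state before step 3: balance=211690)
3 | pay 64273 | balance=150655
4 | pay 72716 | balance=80244
5 | pay 69419 | balance=12052
6 | pay 69759 | balance=0

0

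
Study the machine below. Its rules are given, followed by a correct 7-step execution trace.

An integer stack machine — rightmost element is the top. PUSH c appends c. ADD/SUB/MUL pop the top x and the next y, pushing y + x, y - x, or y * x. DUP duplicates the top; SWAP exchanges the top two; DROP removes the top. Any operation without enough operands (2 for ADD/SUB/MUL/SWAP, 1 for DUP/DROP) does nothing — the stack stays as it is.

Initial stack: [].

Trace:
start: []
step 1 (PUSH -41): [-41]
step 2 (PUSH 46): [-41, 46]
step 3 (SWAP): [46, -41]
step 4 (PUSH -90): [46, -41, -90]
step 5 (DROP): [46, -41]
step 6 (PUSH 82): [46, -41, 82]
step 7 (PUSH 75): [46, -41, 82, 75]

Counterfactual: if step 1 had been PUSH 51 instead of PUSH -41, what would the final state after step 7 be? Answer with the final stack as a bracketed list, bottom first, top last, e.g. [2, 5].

[46, 51, 82, 75]

(re-executing from step 1 with the substitution; state before step 1: [])
step 1 (PUSH 51): [51]
step 2 (PUSH 46): [51, 46]
step 3 (SWAP): [46, 51]
step 4 (PUSH -90): [46, 51, -90]
step 5 (DROP): [46, 51]
step 6 (PUSH 82): [46, 51, 82]
step 7 (PUSH 75): [46, 51, 82, 75]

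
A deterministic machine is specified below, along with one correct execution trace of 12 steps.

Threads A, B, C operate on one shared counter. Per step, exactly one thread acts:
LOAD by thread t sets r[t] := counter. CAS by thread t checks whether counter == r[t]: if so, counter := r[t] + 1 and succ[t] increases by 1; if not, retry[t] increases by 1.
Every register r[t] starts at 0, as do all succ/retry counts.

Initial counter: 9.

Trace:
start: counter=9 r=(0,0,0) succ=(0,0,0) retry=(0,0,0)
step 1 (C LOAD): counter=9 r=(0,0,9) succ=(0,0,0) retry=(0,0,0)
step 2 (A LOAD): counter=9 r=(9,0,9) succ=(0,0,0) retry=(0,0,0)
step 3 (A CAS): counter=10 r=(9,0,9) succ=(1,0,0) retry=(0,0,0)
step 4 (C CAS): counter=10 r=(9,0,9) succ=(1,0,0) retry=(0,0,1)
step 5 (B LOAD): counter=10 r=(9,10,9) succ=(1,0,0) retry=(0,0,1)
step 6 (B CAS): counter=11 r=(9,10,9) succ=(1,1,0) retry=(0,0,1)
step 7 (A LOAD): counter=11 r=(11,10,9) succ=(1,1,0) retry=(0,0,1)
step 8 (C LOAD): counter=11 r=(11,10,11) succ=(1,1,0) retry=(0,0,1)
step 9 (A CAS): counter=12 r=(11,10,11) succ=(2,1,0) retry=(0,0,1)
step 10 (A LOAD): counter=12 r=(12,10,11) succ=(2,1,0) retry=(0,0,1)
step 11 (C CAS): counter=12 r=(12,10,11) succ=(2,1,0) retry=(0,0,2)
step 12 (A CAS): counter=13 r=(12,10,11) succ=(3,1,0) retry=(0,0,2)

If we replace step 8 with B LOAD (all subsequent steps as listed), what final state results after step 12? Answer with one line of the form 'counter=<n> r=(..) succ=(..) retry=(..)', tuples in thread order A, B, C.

counter=13 r=(12,11,9) succ=(3,1,0) retry=(0,0,2)

(re-executing from step 8 with the substitution; state before step 8: counter=11 r=(11,10,9) succ=(1,1,0) retry=(0,0,1))
step 8 (B LOAD): counter=11 r=(11,11,9) succ=(1,1,0) retry=(0,0,1)
step 9 (A CAS): counter=12 r=(11,11,9) succ=(2,1,0) retry=(0,0,1)
step 10 (A LOAD): counter=12 r=(12,11,9) succ=(2,1,0) retry=(0,0,1)
step 11 (C CAS): counter=12 r=(12,11,9) succ=(2,1,0) retry=(0,0,2)
step 12 (A CAS): counter=13 r=(12,11,9) succ=(3,1,0) retry=(0,0,2)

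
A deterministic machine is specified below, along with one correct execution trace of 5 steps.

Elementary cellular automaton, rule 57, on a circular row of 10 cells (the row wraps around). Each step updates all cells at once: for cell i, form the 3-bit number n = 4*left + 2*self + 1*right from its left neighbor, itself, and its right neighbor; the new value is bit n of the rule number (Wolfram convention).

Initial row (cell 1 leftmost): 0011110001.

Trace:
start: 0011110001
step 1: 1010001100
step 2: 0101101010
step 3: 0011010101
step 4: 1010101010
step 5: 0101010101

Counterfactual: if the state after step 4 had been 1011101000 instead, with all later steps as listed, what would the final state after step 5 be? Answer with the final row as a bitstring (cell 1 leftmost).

state after step 4 := 1011101000
step 5: 0110010110

0110010110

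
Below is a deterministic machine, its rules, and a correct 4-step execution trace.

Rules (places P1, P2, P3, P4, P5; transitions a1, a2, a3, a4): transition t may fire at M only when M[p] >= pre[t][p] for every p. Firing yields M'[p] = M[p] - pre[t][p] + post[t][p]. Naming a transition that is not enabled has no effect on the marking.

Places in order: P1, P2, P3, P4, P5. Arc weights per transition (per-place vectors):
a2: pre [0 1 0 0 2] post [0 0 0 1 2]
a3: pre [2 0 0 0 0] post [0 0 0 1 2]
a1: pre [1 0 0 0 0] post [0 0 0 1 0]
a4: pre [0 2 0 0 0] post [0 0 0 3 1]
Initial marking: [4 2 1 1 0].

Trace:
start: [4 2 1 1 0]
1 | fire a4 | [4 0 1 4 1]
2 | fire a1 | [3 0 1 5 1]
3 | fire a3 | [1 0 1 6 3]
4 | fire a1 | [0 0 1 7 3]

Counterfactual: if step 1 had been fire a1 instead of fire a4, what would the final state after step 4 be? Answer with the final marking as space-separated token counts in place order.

(re-executing from step 1 with the substitution; state before step 1: [4 2 1 1 0])
1 | fire a1 | [3 2 1 2 0]
2 | fire a1 | [2 2 1 3 0]
3 | fire a3 | [0 2 1 4 2]
4 | fire a1 | [0 2 1 4 2]

0 2 1 4 2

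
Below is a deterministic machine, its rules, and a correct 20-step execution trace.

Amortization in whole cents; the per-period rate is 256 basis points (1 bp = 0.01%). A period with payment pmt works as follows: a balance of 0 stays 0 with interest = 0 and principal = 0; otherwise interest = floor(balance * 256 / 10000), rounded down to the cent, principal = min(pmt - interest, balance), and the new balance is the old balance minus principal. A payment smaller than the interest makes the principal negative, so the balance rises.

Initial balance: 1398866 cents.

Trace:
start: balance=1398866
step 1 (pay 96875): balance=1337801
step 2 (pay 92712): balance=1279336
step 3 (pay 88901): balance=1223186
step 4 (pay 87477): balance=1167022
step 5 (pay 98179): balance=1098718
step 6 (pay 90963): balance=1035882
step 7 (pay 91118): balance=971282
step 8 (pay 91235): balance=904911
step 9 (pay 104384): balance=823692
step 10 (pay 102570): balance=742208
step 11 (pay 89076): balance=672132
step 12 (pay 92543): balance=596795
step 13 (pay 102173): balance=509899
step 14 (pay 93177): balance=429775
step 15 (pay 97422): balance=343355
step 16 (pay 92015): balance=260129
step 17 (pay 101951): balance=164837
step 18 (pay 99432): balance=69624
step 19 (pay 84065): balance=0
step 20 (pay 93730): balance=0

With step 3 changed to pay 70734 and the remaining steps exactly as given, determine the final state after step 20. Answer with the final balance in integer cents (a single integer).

0

(re-executing from step 3 with the substitution; state before step 3: balance=1279336)
step 3 (pay 70734): balance=1241353
step 4 (pay 87477): balance=1185654
step 5 (pay 98179): balance=1117827
step 6 (pay 90963): balance=1055480
step 7 (pay 91118): balance=991382
step 8 (pay 91235): balance=925526
step 9 (pay 104384): balance=844835
step 10 (pay 102570): balance=763892
step 11 (pay 89076): balance=694371
step 12 (pay 92543): balance=619603
step 13 (pay 102173): balance=533291
step 14 (pay 93177): balance=453766
step 15 (pay 97422): balance=367960
step 16 (pay 92015): balance=285364
step 17 (pay 101951): balance=190718
step 18 (pay 99432): balance=96168
step 19 (pay 84065): balance=14564
step 20 (pay 93730): balance=0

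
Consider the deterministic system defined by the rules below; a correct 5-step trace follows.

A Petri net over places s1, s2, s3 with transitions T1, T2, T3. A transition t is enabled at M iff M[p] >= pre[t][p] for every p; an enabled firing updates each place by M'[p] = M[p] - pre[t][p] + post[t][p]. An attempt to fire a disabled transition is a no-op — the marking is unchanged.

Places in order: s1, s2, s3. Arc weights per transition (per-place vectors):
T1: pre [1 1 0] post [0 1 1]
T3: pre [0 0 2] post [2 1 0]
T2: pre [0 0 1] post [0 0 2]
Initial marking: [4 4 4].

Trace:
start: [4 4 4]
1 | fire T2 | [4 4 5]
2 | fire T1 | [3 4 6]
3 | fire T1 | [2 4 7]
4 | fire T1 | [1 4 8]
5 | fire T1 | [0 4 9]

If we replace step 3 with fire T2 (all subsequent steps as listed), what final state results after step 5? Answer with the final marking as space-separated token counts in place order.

(re-executing from step 3 with the substitution; state before step 3: [3 4 6])
3 | fire T2 | [3 4 7]
4 | fire T1 | [2 4 8]
5 | fire T1 | [1 4 9]

1 4 9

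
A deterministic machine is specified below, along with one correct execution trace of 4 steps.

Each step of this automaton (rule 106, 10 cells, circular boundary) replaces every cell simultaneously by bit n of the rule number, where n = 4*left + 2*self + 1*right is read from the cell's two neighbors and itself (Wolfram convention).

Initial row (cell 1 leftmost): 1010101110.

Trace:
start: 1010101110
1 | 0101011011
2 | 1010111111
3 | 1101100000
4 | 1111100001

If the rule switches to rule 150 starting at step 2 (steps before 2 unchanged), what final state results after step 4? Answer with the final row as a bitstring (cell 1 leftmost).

0000010001

(re-executing steps 2..4 under rule 150; state before step 2: 0101011011)
2 | 0101000000
3 | 1101100000
4 | 0000010001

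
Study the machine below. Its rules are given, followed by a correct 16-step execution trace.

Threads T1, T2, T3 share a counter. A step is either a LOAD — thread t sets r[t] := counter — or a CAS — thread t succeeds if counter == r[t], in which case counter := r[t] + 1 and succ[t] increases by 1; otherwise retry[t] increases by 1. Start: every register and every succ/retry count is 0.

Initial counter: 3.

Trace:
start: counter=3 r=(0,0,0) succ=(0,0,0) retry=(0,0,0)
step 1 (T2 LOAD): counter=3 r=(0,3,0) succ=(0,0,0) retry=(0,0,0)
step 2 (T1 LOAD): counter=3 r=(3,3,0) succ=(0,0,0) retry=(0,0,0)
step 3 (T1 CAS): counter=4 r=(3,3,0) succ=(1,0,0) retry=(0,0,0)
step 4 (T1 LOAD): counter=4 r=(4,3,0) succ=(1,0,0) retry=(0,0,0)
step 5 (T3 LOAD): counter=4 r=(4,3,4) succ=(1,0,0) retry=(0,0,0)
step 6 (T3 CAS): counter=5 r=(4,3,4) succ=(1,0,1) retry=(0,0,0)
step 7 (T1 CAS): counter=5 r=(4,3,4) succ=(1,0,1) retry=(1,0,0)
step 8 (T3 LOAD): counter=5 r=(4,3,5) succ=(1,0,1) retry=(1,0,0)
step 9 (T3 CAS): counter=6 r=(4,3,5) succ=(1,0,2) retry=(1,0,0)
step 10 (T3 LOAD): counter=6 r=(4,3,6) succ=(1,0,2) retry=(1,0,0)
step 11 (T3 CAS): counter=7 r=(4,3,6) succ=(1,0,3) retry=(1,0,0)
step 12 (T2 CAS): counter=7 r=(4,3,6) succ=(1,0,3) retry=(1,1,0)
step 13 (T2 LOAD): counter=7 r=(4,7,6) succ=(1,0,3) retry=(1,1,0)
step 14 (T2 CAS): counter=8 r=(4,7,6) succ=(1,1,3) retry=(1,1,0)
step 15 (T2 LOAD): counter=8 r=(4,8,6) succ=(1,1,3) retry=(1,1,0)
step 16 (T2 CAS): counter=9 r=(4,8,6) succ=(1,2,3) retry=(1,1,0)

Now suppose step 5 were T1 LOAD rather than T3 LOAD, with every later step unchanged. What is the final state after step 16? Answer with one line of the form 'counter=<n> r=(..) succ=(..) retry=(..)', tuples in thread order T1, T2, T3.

(re-executing from step 5 with the substitution; state before step 5: counter=4 r=(4,3,0) succ=(1,0,0) retry=(0,0,0))
step 5 (T1 LOAD): counter=4 r=(4,3,0) succ=(1,0,0) retry=(0,0,0)
step 6 (T3 CAS): counter=4 r=(4,3,0) succ=(1,0,0) retry=(0,0,1)
step 7 (T1 CAS): counter=5 r=(4,3,0) succ=(2,0,0) retry=(0,0,1)
step 8 (T3 LOAD): counter=5 r=(4,3,5) succ=(2,0,0) retry=(0,0,1)
step 9 (T3 CAS): counter=6 r=(4,3,5) succ=(2,0,1) retry=(0,0,1)
step 10 (T3 LOAD): counter=6 r=(4,3,6) succ=(2,0,1) retry=(0,0,1)
step 11 (T3 CAS): counter=7 r=(4,3,6) succ=(2,0,2) retry=(0,0,1)
step 12 (T2 CAS): counter=7 r=(4,3,6) succ=(2,0,2) retry=(0,1,1)
step 13 (T2 LOAD): counter=7 r=(4,7,6) succ=(2,0,2) retry=(0,1,1)
step 14 (T2 CAS): counter=8 r=(4,7,6) succ=(2,1,2) retry=(0,1,1)
step 15 (T2 LOAD): counter=8 r=(4,8,6) succ=(2,1,2) retry=(0,1,1)
step 16 (T2 CAS): counter=9 r=(4,8,6) succ=(2,2,2) retry=(0,1,1)

counter=9 r=(4,8,6) succ=(2,2,2) retry=(0,1,1)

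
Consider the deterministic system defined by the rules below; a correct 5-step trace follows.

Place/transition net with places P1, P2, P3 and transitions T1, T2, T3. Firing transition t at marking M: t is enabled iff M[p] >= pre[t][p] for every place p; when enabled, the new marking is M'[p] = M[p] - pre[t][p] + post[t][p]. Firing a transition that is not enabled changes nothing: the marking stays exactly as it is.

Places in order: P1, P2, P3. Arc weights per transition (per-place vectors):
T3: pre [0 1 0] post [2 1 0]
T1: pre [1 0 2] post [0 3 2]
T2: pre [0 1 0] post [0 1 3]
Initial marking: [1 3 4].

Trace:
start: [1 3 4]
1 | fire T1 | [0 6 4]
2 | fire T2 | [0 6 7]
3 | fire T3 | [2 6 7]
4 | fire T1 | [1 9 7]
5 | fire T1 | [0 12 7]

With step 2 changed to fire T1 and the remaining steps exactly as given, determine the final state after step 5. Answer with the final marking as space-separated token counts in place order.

(re-executing from step 2 with the substitution; state before step 2: [0 6 4])
2 | fire T1 | [0 6 4]
3 | fire T3 | [2 6 4]
4 | fire T1 | [1 9 4]
5 | fire T1 | [0 12 4]

0 12 4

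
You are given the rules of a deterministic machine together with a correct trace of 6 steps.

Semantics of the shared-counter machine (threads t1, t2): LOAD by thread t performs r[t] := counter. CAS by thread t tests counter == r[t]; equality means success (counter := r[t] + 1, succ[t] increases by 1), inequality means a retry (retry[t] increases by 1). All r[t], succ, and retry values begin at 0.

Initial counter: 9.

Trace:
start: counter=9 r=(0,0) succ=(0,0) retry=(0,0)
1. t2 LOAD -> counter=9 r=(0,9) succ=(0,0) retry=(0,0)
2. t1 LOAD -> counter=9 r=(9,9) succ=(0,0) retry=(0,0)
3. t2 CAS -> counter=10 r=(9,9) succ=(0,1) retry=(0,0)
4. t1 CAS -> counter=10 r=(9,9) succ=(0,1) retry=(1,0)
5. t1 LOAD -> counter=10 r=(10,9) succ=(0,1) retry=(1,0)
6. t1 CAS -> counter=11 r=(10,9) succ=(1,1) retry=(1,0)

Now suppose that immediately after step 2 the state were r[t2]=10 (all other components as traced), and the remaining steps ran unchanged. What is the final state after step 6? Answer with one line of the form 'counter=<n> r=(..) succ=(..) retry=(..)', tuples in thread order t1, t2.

state after step 2 := counter=9 r=(9,10) succ=(0,0) retry=(0,0)
3. t2 CAS -> counter=9 r=(9,10) succ=(0,0) retry=(0,1)
4. t1 CAS -> counter=10 r=(9,10) succ=(1,0) retry=(0,1)
5. t1 LOAD -> counter=10 r=(10,10) succ=(1,0) retry=(0,1)
6. t1 CAS -> counter=11 r=(10,10) succ=(2,0) retry=(0,1)

counter=11 r=(10,10) succ=(2,0) retry=(0,1)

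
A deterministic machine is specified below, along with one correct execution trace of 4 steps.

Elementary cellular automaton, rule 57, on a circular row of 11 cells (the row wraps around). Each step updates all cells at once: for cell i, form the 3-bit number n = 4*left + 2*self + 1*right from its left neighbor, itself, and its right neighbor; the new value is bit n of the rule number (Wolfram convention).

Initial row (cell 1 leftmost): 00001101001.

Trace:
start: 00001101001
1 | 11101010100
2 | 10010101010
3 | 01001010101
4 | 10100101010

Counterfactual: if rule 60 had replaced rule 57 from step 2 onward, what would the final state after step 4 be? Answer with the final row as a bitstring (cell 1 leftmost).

(re-executing steps 2..4 under rule 60; state before step 2: 11101010100)
2 | 10011111110
3 | 11010000001
4 | 00111000001

00111000001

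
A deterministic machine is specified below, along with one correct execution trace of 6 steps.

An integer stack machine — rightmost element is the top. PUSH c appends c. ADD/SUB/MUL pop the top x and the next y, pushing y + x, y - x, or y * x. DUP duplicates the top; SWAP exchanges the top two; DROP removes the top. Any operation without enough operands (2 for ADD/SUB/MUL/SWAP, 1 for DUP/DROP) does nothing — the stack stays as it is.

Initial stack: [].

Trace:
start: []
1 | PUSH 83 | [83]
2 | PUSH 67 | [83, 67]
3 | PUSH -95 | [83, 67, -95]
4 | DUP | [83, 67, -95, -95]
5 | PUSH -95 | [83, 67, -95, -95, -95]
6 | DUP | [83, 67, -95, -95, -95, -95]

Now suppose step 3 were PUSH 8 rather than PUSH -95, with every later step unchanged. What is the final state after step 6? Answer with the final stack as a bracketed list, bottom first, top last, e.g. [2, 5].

[83, 67, 8, 8, -95, -95]

(re-executing from step 3 with the substitution; state before step 3: [83, 67])
3 | PUSH 8 | [83, 67, 8]
4 | DUP | [83, 67, 8, 8]
5 | PUSH -95 | [83, 67, 8, 8, -95]
6 | DUP | [83, 67, 8, 8, -95, -95]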